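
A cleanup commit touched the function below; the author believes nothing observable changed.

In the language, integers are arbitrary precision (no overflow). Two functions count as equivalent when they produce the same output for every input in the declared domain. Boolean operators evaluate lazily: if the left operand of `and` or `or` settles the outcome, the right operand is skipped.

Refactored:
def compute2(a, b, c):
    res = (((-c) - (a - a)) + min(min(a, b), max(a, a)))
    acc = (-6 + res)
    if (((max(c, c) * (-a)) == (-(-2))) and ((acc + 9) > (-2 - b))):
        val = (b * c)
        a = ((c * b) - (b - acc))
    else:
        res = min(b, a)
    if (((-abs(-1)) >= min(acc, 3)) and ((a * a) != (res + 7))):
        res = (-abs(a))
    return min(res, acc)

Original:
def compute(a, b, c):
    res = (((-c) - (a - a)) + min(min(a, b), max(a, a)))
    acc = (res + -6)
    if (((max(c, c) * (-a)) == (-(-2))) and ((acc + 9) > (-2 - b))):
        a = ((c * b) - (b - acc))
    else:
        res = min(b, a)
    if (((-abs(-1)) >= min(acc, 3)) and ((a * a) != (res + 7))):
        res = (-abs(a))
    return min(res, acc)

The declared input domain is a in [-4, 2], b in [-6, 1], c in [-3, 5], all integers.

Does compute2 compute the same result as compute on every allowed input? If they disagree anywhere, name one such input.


Differences: arithmetic usage differs, statement counts differ, local variable names differ — yet all 504 inputs agree.
verdict: equivalent


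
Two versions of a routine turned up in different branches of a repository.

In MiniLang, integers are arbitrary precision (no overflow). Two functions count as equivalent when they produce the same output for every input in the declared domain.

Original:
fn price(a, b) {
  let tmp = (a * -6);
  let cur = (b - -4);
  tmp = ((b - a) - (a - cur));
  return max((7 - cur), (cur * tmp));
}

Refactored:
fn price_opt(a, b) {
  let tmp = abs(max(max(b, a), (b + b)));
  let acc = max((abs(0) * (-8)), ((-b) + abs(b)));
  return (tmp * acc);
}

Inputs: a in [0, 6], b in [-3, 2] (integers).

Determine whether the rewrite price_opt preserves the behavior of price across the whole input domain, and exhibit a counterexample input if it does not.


Evaluate both at a=0, b=-3.
price: tmp becomes 0; next cur becomes 1; next tmp becomes -2; next final value 6
price_opt: tmp becomes 0; next acc becomes 6; next final value 0
6 vs 0 — the two versions disagree here.
verdict: not equivalent; witness: a=0, b=-3


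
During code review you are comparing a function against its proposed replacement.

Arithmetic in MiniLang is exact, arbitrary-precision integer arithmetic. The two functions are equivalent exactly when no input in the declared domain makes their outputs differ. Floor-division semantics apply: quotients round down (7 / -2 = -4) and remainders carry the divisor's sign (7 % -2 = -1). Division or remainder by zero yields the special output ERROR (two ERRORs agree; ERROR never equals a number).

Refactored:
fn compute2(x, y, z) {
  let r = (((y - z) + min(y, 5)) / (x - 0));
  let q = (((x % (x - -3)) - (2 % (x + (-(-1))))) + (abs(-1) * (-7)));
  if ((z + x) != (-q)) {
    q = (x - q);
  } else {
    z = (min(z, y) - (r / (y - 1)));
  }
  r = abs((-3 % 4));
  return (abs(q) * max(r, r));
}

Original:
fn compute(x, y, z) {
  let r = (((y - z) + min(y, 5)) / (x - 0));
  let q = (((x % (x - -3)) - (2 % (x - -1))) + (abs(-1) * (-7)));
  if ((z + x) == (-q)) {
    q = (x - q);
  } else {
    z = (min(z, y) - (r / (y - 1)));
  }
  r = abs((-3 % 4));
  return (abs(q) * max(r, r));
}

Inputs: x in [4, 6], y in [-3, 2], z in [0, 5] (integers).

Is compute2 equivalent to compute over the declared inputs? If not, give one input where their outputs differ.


The rewrite breaks on x=4, y=-3, z=0, where the results are 5 and 9.
compute: r = -2; q = -5; ((z + x) == (-q)) -> false; z = -3; r = 1; return 5
compute2: r = -2; q = -5; ((z + x) != (-q)) -> true; q = 9; r = 1; return 9
verdict: not equivalent; witness: x=4, y=-3, z=0


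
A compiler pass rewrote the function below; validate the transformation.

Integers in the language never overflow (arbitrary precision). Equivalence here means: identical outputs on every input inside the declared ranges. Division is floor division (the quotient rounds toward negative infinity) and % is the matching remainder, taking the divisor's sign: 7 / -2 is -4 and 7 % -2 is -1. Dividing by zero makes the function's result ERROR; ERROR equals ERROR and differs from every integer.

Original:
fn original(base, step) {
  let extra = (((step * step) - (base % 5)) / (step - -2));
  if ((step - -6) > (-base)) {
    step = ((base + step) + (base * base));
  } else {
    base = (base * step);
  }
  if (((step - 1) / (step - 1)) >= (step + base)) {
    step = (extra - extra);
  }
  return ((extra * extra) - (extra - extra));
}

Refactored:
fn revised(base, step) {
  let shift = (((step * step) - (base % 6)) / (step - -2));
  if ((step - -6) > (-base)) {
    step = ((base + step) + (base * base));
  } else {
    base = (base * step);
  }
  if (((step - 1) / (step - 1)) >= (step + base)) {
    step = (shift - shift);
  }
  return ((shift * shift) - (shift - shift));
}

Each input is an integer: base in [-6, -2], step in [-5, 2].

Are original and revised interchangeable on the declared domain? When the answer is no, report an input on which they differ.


Run the pair on base=-6, step=-5.
original: extra becomes -7; next ((step - -6) > (-base)) evaluates to false; next base becomes 30; next (((step - 1) / (step - 1)) >= (step + base)) evaluates to false; next final value 49
revised: shift becomes -9; next ((step - -6) > (-base)) evaluates to false; next base becomes 30; next (((step - 1) / (step - 1)) >= (step + base)) evaluates to false; next final value 81
49 vs 81 — the two versions disagree here.
verdict: not equivalent; witness: base=-6, step=-5


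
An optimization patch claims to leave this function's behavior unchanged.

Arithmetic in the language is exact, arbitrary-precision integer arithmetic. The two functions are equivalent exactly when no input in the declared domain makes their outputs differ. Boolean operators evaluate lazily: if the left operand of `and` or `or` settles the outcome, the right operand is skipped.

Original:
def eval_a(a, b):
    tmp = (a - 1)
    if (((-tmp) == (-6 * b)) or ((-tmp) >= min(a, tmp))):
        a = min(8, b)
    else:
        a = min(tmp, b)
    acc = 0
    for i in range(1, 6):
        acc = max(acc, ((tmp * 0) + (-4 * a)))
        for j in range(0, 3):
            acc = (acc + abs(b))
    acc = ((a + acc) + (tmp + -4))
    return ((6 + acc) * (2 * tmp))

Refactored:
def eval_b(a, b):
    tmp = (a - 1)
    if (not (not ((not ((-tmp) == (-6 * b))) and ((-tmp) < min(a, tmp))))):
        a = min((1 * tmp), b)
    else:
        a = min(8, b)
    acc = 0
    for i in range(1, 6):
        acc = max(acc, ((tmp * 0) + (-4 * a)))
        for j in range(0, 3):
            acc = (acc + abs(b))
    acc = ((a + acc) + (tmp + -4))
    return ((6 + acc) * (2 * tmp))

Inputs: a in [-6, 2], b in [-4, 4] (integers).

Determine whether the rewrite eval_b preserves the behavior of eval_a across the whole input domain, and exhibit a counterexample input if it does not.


Reading the diff, among the changes: comparison usage differs, and boolean connective usage differs, and constant usage differs, and arithmetic usage differs.
As a probe, take a=-4, b=2: eval_a runs tmp becomes -5; next (((-tmp) == (-6 * b)) or ((-tmp) >= min(a, tmp))) evaluates to true; next a becomes 2; next acc becomes 0; next at i=1:; next acc becomes 0; next at j=0:; next acc becomes 2; next at j=1:; next acc becomes 4; next at j=2:; next acc becomes 6; next at i=2:; next acc becomes 6; next at j=0:; next acc becomes 8; next at j=1:; next acc becomes 10; next at j=2:; next acc becomes 12; next at i=3:; next acc becomes 12; next at j=0:; next acc becomes 14; next at j=1:; next acc becomes 16; next at j=2:; next acc becomes 18; next at i=4:; next acc becomes 18; next at j=0:; next acc becomes 20; next at j=1:; next acc becomes 22; next at j=2:; next acc becomes 24; next at i=5:; next acc becomes 24; next at j=0:; next acc becomes 26; next at j=1:; next acc becomes 28; next at j=2:; next acc becomes 30; next acc becomes 23; next final value -290; eval_b runs tmp becomes -5; next (not (not ((not ((-tmp) == (-6 * b))) and ((-tmp) < min(a, tmp))))) evaluates to false; next a becomes 2; next acc becomes 0; next at i=1:; next acc becomes 0; next at j=0:; next acc becomes 2; next at j=1:; next acc becomes 4; next at j=2:; next acc becomes 6; next at i=2:; next acc becomes 6; next at j=0:; next acc becomes 8; next at j=1:; next acc becomes 10; next at j=2:; next acc becomes 12; next at i=3:; next acc becomes 12; next at j=0:; next acc becomes 14; next at j=1:; next acc becomes 16; next at j=2:; next acc becomes 18; next at i=4:; next acc becomes 18; next at j=0:; next acc becomes 20; next at j=1:; next acc becomes 22; next at j=2:; next acc becomes 24; next at i=5:; next acc becomes 24; next at j=0:; next acc becomes 26; next at j=1:; next acc becomes 28; next at j=2:; next acc becomes 30; next acc becomes 23; next final value -290; both end at -290.
An exhaustive pass over the 81 declared inputs shows identical outputs.
verdict: equivalent


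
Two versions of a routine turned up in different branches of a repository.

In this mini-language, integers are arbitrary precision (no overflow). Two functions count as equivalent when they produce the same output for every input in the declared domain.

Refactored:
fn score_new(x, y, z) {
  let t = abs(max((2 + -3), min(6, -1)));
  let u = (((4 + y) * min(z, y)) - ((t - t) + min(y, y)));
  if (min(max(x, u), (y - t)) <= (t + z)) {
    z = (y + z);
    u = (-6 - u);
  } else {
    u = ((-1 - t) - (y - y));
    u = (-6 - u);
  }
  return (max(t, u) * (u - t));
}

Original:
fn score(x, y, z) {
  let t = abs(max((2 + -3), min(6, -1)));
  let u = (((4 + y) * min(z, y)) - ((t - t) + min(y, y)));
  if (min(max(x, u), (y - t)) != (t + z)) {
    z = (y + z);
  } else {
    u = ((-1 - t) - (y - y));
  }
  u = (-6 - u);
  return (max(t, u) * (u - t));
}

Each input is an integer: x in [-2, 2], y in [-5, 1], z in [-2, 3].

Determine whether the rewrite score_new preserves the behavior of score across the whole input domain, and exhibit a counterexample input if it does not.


On input x=-1, y=0, z=-2, score returns -5 while score_new returns 2.
verdict: not equivalent; witness: x=-1, y=0, z=-2


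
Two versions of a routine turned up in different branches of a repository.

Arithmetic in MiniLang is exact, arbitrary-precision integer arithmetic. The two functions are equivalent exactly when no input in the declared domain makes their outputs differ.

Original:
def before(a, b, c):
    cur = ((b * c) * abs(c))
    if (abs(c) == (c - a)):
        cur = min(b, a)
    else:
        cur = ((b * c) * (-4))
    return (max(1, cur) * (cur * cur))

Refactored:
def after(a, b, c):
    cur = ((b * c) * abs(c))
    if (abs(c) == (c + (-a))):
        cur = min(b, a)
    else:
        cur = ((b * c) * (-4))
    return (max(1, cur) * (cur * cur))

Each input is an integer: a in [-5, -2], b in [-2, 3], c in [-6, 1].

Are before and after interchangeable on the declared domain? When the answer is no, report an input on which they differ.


Changes here: arithmetic usage differs; the full 192-point sweep finds no disagreement.
verdict: equivalent


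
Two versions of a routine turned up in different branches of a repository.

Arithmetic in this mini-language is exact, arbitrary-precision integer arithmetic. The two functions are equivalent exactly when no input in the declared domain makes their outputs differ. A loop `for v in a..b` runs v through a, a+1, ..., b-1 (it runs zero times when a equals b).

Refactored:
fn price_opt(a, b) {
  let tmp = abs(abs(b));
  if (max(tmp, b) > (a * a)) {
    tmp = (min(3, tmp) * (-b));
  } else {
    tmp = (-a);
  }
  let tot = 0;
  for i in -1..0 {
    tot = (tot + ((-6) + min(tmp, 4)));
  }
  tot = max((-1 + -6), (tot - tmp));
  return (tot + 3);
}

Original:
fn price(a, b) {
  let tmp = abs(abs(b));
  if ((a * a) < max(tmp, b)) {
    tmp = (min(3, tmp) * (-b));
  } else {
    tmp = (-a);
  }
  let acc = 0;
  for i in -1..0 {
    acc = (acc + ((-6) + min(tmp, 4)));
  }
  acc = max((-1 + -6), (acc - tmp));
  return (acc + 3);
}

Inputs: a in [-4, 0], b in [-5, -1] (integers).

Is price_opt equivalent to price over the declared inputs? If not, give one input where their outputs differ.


The two are interchangeable: local variable names differ; comparison usage differs, and every declared input agrees.
Tracing a=-1, b=-2: price: tmp = 2; ((a * a) < max(tmp, b)) -> true; tmp = 4; acc = 0; [i=-1]; acc = -2; acc = -6; return -3 | price_opt: tmp = 2; (max(tmp, b) > (a * a)) -> true; tmp = 4; tot = 0; [i=-1]; tot = -2; tot = -6; return -3 — matching result -3.
Every one of the 25 inputs gives matching results.
verdict: equivalent


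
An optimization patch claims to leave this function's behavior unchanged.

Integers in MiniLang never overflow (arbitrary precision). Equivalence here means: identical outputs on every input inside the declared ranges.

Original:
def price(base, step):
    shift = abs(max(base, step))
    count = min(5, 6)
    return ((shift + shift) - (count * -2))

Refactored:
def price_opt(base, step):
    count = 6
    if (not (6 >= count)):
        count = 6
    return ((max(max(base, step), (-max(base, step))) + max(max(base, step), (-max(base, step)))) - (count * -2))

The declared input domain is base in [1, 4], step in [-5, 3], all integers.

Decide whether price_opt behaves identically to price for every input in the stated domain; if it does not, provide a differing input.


Try base=1, step=-5.
price: shift becomes 1; next count becomes 5; next final value 12
price_opt: count becomes 6; next (not (6 >= count)) evaluates to false; next final value 14
12 vs 14 — the two versions disagree here.
verdict: not equivalent; witness: base=1, step=-5


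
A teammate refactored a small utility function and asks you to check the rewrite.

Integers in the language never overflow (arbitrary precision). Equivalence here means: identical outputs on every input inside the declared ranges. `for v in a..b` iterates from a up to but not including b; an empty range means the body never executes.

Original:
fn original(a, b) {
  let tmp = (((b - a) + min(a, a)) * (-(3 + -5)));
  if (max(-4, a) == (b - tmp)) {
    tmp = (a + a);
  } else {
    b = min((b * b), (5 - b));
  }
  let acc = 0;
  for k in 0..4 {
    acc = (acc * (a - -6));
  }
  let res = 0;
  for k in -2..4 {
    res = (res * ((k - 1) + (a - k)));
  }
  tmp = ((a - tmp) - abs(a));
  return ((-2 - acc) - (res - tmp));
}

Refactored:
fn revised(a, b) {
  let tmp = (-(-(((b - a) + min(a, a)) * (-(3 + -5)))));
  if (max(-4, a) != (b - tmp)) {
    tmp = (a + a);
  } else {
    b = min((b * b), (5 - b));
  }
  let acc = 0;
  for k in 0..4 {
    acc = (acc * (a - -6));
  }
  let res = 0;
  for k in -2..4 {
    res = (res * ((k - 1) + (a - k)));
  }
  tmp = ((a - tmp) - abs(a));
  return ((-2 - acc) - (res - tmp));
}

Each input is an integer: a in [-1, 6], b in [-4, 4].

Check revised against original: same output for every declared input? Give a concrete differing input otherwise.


These are not equivalent — on a=-1, b=-4 the outputs split (4 vs -2).
original: tmp=-8, then (max(-4, a) == (b - tmp)) is false, then b=9, then acc=0, then (k=0), then acc=0, then (k=1), then acc=0, then (k=2), then acc=0, then (k=3), then acc=0, then res=0, then (k=-2), then res=0, then (k=-1), then res=0, then (k=0), then res=0, then (k=1), then res=0, then (k=2), then res=0, then (k=3), then res=0, then tmp=6, then returns 4
revised: tmp=-8, then (max(-4, a) != (b - tmp)) is true, then tmp=-2, then acc=0, then (k=0), then acc=0, then (k=1), then acc=0, then (k=2), then acc=0, then (k=3), then acc=0, then res=0, then (k=-2), then res=0, then (k=-1), then res=0, then (k=0), then res=0, then (k=1), then res=0, then (k=2), then res=0, then (k=3), then res=0, then tmp=0, then returns -2
verdict: not equivalent; witness: a=-1, b=-4


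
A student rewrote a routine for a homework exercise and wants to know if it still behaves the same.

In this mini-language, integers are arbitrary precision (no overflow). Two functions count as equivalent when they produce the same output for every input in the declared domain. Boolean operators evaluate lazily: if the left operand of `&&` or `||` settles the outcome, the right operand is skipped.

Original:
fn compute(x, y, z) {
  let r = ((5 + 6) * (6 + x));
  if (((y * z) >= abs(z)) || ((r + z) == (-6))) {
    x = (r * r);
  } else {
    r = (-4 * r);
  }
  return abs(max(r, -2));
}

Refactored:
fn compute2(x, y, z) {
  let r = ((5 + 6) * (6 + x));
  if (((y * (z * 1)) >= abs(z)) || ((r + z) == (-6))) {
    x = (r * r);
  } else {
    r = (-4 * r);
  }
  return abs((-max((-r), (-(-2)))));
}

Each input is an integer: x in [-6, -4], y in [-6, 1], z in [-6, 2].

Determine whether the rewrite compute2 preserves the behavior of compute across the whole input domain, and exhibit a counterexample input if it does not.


Run the pair on x=-6, y=-6, z=-6.
compute: r := 0 | (((y * z) >= abs(z)) || ((r + z) == (-6))): true | x := 0 | result 0
compute2: r := 0 | (((y * (z * 1)) >= abs(z)) || ((r + z) == (-6))): true | x := 0 | result 2
0 != 2, so the rewrite changes behavior.
verdict: not equivalent; witness: x=-6, y=-6, z=-6


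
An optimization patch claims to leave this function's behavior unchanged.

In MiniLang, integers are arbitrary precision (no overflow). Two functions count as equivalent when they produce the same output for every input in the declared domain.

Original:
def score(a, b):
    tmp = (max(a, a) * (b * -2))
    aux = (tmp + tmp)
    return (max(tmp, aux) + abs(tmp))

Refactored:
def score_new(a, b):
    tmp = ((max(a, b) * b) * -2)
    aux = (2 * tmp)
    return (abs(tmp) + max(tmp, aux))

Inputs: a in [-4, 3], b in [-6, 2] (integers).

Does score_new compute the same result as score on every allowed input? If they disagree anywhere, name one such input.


a=-4, b=1 yields 24 from score but 0 from score_new.
verdict: not equivalent; witness: a=-4, b=1


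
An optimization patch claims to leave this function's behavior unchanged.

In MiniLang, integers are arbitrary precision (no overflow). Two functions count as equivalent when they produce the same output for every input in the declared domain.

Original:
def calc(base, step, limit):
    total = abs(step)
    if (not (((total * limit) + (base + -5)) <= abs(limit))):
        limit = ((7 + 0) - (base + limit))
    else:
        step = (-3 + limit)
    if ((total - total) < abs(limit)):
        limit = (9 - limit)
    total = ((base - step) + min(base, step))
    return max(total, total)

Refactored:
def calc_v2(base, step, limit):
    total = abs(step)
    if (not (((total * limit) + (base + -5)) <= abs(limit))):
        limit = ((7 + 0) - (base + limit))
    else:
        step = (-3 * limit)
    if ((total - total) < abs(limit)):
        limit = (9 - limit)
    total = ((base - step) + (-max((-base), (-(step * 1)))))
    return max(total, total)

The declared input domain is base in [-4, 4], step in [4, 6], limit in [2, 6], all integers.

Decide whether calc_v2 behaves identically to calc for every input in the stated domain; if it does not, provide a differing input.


Try base=-4, step=4, limit=2.
calc: total=4, then (not (((total * limit) + (base + -5)) <= abs(limit))) is false, then step=-1, then ((total - total) < abs(limit)) is true, then limit=7, then total=-7, then returns -7
calc_v2: total=4, then (not (((total * limit) + (base + -5)) <= abs(limit))) is false, then step=-6, then ((total - total) < abs(limit)) is true, then limit=7, then total=-4, then returns -4
-7 against -4: the behavior changed.
verdict: not equivalent; witness: base=-4, step=4, limit=2


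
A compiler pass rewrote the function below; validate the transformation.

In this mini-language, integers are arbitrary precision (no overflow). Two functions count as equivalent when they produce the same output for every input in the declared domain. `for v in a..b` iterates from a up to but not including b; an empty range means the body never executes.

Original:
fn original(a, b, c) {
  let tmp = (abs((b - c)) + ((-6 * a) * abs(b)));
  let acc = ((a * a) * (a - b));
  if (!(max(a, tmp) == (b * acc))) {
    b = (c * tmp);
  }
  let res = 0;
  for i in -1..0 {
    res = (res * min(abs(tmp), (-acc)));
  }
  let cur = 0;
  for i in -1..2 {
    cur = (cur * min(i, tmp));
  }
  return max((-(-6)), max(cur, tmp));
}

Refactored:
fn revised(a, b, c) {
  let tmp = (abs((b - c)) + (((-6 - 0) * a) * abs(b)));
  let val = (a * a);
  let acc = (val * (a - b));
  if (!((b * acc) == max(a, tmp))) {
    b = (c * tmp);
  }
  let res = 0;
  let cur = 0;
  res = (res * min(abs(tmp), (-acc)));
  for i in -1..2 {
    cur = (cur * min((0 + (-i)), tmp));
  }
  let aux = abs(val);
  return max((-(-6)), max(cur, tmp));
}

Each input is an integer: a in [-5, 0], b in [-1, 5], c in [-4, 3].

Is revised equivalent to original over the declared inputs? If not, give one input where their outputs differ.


Differences: min/max/abs usage differs; and loop structure differs; and constant usage differs; and statement counts differ; and local variable names differ; and arithmetic usage differs — yet all 336 inputs agree.
verdict: equivalent


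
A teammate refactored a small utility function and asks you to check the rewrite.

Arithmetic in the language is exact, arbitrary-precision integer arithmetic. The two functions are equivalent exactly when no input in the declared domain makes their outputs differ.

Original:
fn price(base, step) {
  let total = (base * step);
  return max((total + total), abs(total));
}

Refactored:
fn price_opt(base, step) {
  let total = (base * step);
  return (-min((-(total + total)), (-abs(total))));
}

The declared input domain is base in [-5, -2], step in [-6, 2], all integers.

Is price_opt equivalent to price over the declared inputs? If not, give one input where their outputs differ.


Differences: min/max/abs usage differs — yet all 36 inputs agree.
verdict: equivalent


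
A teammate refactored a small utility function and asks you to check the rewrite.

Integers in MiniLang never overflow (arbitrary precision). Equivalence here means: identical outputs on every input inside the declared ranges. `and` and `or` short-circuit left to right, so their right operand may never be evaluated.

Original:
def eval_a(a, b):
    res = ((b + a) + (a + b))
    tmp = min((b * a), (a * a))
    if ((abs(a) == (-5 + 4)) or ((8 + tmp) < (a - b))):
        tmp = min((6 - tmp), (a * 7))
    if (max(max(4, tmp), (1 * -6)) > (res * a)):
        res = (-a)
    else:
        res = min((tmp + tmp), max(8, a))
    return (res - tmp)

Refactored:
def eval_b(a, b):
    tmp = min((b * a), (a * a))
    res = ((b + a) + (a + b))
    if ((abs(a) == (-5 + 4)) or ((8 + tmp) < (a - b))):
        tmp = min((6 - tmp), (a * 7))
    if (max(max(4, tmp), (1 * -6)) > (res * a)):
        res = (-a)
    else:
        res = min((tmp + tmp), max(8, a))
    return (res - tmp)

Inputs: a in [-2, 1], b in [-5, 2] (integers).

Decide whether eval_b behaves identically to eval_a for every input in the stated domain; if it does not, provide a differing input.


The two versions differ — the changes include same computation, different form.
Spot check at a=1, b=-5 — eval_a: res becomes -8; next tmp becomes -5; next ((abs(a) == (-5 + 4)) or ((8 + tmp) < (a - b))) evaluates to true; next tmp becomes 7; next (max(max(4, tmp), (1 * -6)) > (res * a)) evaluates to true; next res becomes -1; next final value -8. eval_b: tmp becomes -5; next res becomes -8; next ((abs(a) == (-5 + 4)) or ((8 + tmp) < (a - b))) evaluates to true; next tmp becomes 7; next (max(max(4, tmp), (1 * -6)) > (res * a)) evaluates to true; next res becomes -1; next final value -8. Both give -8.
Across all 32 domain points the two functions coincide.
verdict: equivalent


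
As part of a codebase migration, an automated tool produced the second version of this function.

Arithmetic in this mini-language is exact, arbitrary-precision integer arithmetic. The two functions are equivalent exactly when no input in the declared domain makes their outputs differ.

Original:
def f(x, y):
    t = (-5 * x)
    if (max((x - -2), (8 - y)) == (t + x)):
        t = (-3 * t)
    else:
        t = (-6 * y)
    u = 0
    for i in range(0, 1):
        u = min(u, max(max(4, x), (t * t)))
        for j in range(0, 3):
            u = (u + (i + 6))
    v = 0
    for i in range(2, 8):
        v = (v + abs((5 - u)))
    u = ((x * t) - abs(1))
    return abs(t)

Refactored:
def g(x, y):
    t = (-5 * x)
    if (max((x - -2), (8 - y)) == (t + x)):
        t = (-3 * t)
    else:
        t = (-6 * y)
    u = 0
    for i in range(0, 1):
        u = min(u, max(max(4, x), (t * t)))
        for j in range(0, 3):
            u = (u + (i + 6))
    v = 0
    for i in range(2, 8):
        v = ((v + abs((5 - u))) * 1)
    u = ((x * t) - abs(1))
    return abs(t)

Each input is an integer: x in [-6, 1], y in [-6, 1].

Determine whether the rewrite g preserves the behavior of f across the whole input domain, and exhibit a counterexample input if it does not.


The two versions differ — the changes include arithmetic usage differs; constant usage differs.
One worked example (x=-6, y=-4) — f: t=30, then (max((x - -2), (8 - y)) == (t + x)) is false, then t=24, then u=0, then (i=0), then u=0, then (j=0), then u=6, then (j=1), then u=12, then (j=2), then u=18, then v=0, then (i=2), then v=13, then (i=3), then v=26, then (i=4), then v=39, then (i=5), then v=52, then (i=6), then v=65, then (i=7), then v=78, then u=-145, then returns 24; g: t=30, then (max((x - -2), (8 - y)) == (t + x)) is false, then t=24, then u=0, then (i=0), then u=0, then (j=0), then u=6, then (j=1), then u=12, then (j=2), then u=18, then v=0, then (i=2), then v=13, then (i=3), then v=26, then (i=4), then v=39, then (i=5), then v=52, then (i=6), then v=65, then (i=7), then v=78, then u=-145, then returns 24; agreement on 24.
Every one of the 64 inputs gives matching results.
verdict: equivalent


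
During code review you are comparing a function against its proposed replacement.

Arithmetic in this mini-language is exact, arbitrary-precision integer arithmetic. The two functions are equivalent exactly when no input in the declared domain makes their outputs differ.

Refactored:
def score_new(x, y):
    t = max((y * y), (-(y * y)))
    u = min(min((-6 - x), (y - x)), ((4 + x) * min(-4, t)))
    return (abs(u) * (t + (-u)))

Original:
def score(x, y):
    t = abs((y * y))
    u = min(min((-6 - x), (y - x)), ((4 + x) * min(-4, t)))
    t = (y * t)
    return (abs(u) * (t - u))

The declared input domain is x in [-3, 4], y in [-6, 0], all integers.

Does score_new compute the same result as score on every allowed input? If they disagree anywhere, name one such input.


Try x=-3, y=-6.
score: t := 36 | u := -4 | t := -216 | result -848
score_new: t := 36 | u := -4 | result 160
-848 != 160, so the rewrite changes behavior.
verdict: not equivalent; witness: x=-3, y=-6


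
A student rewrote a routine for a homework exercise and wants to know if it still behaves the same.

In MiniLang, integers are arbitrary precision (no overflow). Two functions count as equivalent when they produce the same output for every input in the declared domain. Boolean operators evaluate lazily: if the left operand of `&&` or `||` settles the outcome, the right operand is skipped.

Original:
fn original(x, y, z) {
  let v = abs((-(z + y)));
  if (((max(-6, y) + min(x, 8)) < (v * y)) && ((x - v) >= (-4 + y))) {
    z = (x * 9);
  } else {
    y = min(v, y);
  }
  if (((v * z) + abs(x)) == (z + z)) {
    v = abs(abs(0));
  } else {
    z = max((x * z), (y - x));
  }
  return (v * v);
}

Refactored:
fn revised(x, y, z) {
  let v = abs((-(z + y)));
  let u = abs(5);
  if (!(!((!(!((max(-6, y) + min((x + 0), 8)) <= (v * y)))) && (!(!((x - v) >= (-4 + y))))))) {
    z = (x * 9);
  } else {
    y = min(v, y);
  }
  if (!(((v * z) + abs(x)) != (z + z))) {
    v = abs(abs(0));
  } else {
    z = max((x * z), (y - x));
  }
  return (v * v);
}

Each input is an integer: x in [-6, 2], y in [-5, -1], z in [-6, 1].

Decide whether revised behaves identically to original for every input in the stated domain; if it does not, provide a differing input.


Evaluate both at x=-2, y=-1, z=-2.
original: v := 3 | (((max(-6, y) + min(x, 8)) < (v * y)) && ((x - v) >= (-4 + y))): false | y := -1 | (((v * z) + abs(x)) == (z + z)): true | v := 0 | result 0
revised: v := 3 | u := 5 | (!(!((!(!((max(-6, y) + min((x + 0), 8)) <= (v * y)))) && (!(!((x - v) >= (-4 + y))))))): true | z := -18 | (!(((v * z) + abs(x)) != (z + z))): false | z := 36 | result 9
0 against 9: the behavior changed.
verdict: not equivalent; witness: x=-2, y=-1, z=-2


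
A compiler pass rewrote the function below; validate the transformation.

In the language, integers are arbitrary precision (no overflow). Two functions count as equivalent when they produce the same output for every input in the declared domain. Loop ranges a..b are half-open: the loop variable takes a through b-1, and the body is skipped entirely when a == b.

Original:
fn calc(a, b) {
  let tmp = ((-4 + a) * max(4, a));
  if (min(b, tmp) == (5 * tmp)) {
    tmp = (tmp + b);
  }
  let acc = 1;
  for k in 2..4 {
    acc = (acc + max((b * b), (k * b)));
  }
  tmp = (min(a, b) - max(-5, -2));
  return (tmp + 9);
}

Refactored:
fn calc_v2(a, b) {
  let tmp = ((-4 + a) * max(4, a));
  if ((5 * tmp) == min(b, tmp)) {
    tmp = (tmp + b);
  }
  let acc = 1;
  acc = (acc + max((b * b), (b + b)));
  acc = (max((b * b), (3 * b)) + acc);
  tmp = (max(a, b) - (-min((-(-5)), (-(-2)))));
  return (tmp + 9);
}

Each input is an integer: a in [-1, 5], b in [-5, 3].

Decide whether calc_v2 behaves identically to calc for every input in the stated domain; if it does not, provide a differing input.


These are not equivalent — on a=-1, b=-5 the outputs split (6 vs 10).
calc: tmp := -20 | (min(b, tmp) == (5 * tmp)): false | acc := 1 | iter k=2: | acc := 26 | iter k=3: | acc := 51 | tmp := -3 | result 6
calc_v2: tmp := -20 | ((5 * tmp) == min(b, tmp)): false | acc := 1 | acc := 26 | acc := 51 | tmp := 1 | result 10
verdict: not equivalent; witness: a=-1, b=-5


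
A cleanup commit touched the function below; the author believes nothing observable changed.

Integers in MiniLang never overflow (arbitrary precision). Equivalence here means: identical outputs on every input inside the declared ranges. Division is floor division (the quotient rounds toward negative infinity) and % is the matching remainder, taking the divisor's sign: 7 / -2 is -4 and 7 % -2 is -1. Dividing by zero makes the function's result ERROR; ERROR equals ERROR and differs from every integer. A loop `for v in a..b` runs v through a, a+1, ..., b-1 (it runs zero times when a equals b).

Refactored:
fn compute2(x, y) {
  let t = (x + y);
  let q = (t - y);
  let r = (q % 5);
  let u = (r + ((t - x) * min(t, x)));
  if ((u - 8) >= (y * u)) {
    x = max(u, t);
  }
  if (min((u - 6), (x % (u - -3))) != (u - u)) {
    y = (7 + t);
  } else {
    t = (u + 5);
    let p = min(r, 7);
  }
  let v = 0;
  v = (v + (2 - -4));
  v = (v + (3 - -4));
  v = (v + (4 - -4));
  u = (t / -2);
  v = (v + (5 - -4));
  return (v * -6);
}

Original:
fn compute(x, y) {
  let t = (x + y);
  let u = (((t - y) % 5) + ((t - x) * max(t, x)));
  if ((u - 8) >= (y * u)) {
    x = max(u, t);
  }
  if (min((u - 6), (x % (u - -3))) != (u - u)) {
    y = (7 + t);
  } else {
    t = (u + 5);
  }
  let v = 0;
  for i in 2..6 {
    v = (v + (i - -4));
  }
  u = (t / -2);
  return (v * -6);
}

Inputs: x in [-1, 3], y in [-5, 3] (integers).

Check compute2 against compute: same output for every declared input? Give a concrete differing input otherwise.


These are not equivalent — on x=1, y=-4 the outputs split (ERROR vs -180).
compute: t becomes -3; next u becomes -3; next ((u - 8) >= (y * u)) evaluates to false; next hits division by zero so the output is ERROR
compute2: t becomes -3; next q becomes 1; next r becomes 1; next u becomes 13; next ((u - 8) >= (y * u)) evaluates to true; next x becomes 13; next (min((u - 6), (x % (u - -3))) != (u - u)) evaluates to true; next y becomes 4; next v becomes 0; next v becomes 6; next v becomes 13; next v becomes 21; next u becomes 1; next v becomes 30; next final value -180
verdict: not equivalent; witness: x=1, y=-4


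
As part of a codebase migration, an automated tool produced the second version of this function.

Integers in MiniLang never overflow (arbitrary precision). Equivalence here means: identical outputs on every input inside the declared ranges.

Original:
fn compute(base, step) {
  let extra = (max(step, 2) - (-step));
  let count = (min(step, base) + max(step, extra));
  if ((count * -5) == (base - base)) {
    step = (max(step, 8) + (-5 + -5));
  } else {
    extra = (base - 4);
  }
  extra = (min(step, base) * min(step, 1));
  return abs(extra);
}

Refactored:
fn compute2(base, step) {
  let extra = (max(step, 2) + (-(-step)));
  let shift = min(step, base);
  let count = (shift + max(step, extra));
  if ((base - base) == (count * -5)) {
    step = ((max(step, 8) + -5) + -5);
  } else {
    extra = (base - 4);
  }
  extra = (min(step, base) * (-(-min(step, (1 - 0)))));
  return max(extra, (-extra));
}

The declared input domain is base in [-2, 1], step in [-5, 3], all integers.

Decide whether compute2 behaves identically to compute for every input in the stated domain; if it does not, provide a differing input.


Behavior is preserved: although constant usage differs, plus arithmetic usage differs, plus local variable names differ, plus statement counts differ, plus min/max/abs usage differs, the outputs never diverge.
One worked example (base=-1, step=0) — compute: extra=2, then count=1, then ((count * -5) == (base - base)) is false, then extra=-5, then extra=0, then returns 0; compute2: extra=2, then shift=-1, then count=1, then ((base - base) == (count * -5)) is false, then extra=-5, then extra=0, then returns 0; agreement on 0.
Sweeping the whole domain (36 inputs) finds no disagreement.
verdict: equivalent


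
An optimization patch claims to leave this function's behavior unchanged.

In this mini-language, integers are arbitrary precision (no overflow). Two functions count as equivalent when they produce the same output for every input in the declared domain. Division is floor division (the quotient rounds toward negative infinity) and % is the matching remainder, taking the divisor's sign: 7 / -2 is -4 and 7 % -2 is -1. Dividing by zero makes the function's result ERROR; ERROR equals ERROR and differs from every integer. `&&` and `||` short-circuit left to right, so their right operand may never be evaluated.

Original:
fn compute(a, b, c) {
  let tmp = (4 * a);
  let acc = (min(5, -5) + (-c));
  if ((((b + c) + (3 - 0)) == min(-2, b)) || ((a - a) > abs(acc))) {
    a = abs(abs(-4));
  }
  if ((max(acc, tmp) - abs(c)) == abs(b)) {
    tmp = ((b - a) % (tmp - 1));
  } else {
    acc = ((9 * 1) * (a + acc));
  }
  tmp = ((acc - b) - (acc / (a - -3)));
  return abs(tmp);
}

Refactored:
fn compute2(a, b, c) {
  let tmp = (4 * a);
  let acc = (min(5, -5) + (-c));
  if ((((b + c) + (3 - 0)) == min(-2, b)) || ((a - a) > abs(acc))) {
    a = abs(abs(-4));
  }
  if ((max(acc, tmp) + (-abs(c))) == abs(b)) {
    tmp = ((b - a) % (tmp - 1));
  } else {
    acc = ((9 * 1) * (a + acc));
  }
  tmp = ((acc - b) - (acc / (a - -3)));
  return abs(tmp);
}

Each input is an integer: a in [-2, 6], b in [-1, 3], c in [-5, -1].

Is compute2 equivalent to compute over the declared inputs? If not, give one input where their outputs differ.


This is a faithful refactor — arithmetic usage differs, but the computed results match everywhere.
One worked example (a=4, b=2, c=-4) — compute: tmp becomes 16; next acc becomes -1; next ((((b + c) + (3 - 0)) == min(-2, b)) || ((a - a) > abs(acc))) evaluates to false; next ((max(acc, tmp) - abs(c)) == abs(b)) evaluates to false; next acc becomes 27; next tmp becomes 22; next final value 22; compute2: tmp becomes 16; next acc becomes -1; next ((((b + c) + (3 - 0)) == min(-2, b)) || ((a - a) > abs(acc))) evaluates to false; next ((max(acc, tmp) + (-abs(c))) == abs(b)) evaluates to false; next acc becomes 27; next tmp becomes 22; next final value 22; agreement on 22.
Checked all 225 inputs in the declared domain: the outputs agree on every one.
verdict: equivalent


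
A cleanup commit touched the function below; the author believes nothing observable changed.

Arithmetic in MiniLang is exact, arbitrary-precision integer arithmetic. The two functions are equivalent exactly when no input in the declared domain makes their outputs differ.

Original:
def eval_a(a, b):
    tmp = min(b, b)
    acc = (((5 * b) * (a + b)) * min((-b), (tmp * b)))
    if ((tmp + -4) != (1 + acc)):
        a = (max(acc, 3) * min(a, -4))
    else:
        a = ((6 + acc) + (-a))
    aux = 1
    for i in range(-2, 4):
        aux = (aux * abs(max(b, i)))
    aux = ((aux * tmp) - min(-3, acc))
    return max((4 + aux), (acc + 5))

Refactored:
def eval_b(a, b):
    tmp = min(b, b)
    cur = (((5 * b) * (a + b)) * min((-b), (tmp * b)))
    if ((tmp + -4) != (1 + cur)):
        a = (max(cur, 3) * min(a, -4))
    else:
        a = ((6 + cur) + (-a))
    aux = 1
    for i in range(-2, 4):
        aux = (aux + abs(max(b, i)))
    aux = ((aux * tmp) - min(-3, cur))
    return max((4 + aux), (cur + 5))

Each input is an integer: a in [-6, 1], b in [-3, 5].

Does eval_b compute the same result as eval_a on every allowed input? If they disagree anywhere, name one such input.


Try a=-6, b=2.
eval_a: tmp = 2; acc = 80; ((tmp + -4) != (1 + acc)) -> true; a = -480; aux = 1; [i=-2]; aux = 2; [i=-1]; aux = 4; [i=0]; aux = 8; [i=1]; aux = 16; [i=2]; aux = 32; [i=3]; aux = 96; aux = 195; return 199
eval_b: tmp = 2; cur = 80; ((tmp + -4) != (1 + cur)) -> true; a = -480; aux = 1; [i=-2]; aux = 3; [i=-1]; aux = 5; [i=0]; aux = 7; [i=1]; aux = 9; [i=2]; aux = 11; [i=3]; aux = 14; aux = 31; return 85
199 and 85 differ, so these are not the same function on this domain.
verdict: not equivalent; witness: a=-6, b=2


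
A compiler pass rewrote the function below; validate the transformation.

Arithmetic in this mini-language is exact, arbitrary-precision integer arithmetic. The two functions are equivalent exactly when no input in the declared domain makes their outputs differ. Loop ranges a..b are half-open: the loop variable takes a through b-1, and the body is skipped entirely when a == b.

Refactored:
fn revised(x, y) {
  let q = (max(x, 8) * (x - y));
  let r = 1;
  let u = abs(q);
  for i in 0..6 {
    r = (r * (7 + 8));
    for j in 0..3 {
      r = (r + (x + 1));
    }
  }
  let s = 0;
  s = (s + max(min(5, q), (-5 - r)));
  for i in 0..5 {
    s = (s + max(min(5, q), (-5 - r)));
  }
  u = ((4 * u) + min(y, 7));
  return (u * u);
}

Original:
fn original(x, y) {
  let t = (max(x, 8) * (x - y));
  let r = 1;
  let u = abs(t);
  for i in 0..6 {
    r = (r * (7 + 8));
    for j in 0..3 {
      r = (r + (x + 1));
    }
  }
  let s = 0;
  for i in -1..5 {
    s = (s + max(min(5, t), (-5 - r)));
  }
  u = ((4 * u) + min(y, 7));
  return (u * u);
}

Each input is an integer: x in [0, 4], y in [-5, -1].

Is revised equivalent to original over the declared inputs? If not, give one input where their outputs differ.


This is a faithful refactor — statement counts differ; local variable names differ; arithmetic usage differs; constant usage differs; min/max/abs usage differs; loop structure differs, but the computed results match everywhere.
One worked example (x=2, y=-5) — original: t = 56; r = 1; u = 56; [i=0]; r = 15; [j=0]; r = 18; [j=1]; r = 21; [j=2]; r = 24; [i=1]; r = 360; [j=0]; r = 363; [j=1]; r = 366; [j=2]; r = 369; [i=2]; r = 5535; [j=0]; r = 5538; [j=1]; r = 5541; [j=2]; r = 5544; [i=3]; r = 83160; [j=0]; r = 83163; [j=1]; r = 83166; [j=2]; r = 83169; [i=4]; r = 1247535; [j=0]; r = 1247538; [j=1]; r = 1247541; [j=2]; r = 1247544; [i=5]; r = 18713160; [j=0]; r = 18713163; [j=1]; r = 18713166; [j=2]; r = 18713169; s = 0; [i=-1]; s = 5; [i=0]; s = 10; [i=1]; s = 15; [i=2]; s = 20; [i=3]; s = 25; [i=4]; s = 30; u = 219; return 47961; revised: q = 56; r = 1; u = 56; [i=0]; r = 15; [j=0]; r = 18; [j=1]; r = 21; [j=2]; r = 24; [i=1]; r = 360; [j=0]; r = 363; [j=1]; r = 366; [j=2]; r = 369; [i=2]; r = 5535; [j=0]; r = 5538; [j=1]; r = 5541; [j=2]; r = 5544; [i=3]; r = 83160; [j=0]; r = 83163; [j=1]; r = 83166; [j=2]; r = 83169; [i=4]; r = 1247535; [j=0]; r = 1247538; [j=1]; r = 1247541; [j=2]; r = 1247544; [i=5]; r = 18713160; [j=0]; r = 18713163; [j=1]; r = 18713166; [j=2]; r = 18713169; s = 0; s = 5; [i=0]; s = 10; [i=1]; s = 15; [i=2]; s = 20; [i=3]; s = 25; [i=4]; s = 30; u = 219; return 47961; agreement on 47961.
Checked all 25 inputs in the declared domain: the outputs agree on every one.
verdict: equivalent
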